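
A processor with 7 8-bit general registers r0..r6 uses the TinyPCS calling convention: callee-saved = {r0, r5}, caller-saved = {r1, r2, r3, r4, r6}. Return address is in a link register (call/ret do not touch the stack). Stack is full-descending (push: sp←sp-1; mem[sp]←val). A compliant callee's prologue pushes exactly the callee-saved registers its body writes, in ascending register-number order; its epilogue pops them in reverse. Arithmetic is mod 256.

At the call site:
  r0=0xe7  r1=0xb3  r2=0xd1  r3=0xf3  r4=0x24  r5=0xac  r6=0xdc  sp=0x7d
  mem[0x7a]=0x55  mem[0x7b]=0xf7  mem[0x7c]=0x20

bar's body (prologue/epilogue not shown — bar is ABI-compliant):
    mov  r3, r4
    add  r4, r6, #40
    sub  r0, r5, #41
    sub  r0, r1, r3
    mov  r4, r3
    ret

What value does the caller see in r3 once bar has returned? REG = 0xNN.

REG = 0x24

prologue: push r0 → mem[0x7c]=0xe7, sp=0x7c
body[0] mov  r3, r4 → r3=0x24
body[1] add  r4, r6, #40 → r4=0x04
body[2] sub  r0, r5, #41 → r0=0x83
body[3] sub  r0, r1, r3 → r0=0x8f
body[4] mov  r4, r3 → r4=0x24
epilogue: pop r0=0xe7, sp=0x7d
r3 is caller-saved → body value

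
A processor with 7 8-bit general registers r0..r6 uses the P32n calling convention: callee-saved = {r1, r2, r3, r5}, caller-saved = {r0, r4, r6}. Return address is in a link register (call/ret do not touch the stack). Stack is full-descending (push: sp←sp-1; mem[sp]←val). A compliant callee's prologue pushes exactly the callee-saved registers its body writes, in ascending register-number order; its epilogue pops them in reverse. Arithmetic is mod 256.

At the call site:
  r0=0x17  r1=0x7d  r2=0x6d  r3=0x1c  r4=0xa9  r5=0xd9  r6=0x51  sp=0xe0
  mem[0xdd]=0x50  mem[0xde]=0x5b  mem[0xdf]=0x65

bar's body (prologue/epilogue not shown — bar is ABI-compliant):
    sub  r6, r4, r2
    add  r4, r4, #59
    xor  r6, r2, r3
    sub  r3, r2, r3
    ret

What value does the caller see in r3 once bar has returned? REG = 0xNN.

prologue: push r3 -> mem[0xdf]=0x1c, sp=0xdf
body[0] sub  r6, r4, r2 -> r6=0x3c
body[1] add  r4, r4, #59 -> r4=0xe4
body[2] xor  r6, r2, r3 -> r6=0x71
body[3] sub  r3, r2, r3 -> r3=0x51
epilogue: pop r3=0x1c, sp=0xe0
r3 is callee-saved -> restored

REG = 0x1c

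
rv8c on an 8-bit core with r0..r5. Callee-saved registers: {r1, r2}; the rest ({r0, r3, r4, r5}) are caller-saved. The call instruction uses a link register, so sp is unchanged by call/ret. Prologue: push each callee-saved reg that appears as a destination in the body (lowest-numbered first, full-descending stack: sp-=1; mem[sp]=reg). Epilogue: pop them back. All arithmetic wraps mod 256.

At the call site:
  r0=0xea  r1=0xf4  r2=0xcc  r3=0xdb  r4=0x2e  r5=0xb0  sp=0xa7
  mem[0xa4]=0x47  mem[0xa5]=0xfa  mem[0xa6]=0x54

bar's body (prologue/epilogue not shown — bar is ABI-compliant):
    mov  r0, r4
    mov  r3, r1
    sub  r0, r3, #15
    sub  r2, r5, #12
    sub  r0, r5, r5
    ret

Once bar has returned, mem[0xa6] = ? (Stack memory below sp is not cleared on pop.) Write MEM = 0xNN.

MEM = 0xcc

prologue: push r2 → mem[0xa6]=0xcc, sp=0xa6
body[0] mov  r0, r4 → r0=0x2e
body[1] mov  r3, r1 → r3=0xf4
body[2] sub  r0, r3, #15 → r0=0xe5
body[3] sub  r2, r5, #12 → r2=0xa4
body[4] sub  r0, r5, r5 → r0=0x00
epilogue: pop r2=0xcc, sp=0xa7
prologue pushed ['r2'] at ['0xa6']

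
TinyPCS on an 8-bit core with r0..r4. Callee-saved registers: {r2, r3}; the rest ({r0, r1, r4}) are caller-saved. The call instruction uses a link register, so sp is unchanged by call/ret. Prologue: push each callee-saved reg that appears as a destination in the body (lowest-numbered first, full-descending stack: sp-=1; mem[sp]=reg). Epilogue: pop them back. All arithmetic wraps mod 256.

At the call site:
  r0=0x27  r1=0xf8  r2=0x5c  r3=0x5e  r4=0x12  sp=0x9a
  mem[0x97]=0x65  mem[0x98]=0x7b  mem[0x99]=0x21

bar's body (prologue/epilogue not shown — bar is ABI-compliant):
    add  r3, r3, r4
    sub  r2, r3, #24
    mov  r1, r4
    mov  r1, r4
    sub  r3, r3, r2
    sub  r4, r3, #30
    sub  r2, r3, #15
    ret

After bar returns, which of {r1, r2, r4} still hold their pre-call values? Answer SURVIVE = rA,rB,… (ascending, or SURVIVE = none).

prologue: push r2 → mem[0x99]=0x5c, sp=0x99
prologue: push r3 → mem[0x98]=0x5e, sp=0x98
body[0] add  r3, r3, r4 → r3=0x70
body[1] sub  r2, r3, #24 → r2=0x58
body[2] mov  r1, r4 → r1=0x12
body[3] mov  r1, r4 → r1=0x12
body[4] sub  r3, r3, r2 → r3=0x18
body[5] sub  r4, r3, #30 → r4=0xfa
body[6] sub  r2, r3, #15 → r2=0x09
epilogue: pop r3=0x5e, sp=0x99
epilogue: pop r2=0x5c, sp=0x9a
r1: caller-saved, written=True
r2: callee-saved, written=True
r4: caller-saved, written=True

SURVIVE = r2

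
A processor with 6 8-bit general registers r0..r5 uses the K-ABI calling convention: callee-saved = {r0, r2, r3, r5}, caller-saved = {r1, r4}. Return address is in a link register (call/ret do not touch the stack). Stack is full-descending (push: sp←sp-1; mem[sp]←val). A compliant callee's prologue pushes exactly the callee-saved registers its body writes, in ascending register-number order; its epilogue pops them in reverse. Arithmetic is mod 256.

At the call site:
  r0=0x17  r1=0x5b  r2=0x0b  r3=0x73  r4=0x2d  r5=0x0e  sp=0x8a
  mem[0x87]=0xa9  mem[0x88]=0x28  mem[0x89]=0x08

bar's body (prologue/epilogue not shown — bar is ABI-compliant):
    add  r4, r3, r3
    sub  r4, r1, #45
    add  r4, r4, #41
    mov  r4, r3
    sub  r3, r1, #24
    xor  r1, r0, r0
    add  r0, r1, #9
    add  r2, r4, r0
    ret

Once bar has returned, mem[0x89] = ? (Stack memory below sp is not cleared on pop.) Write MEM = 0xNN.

MEM = 0x17

prologue: push r0 → mem[0x89]=0x17, sp=0x89
prologue: push r2 → mem[0x88]=0x0b, sp=0x88
prologue: push r3 → mem[0x87]=0x73, sp=0x87
body[0] add  r4, r3, r3 → r4=0xe6
body[1] sub  r4, r1, #45 → r4=0x2e
body[2] add  r4, r4, #41 → r4=0x57
body[3] mov  r4, r3 → r4=0x73
body[4] sub  r3, r1, #24 → r3=0x43
body[5] xor  r1, r0, r0 → r1=0x00
body[6] add  r0, r1, #9 → r0=0x09
body[7] add  r2, r4, r0 → r2=0x7c
epilogue: pop r3=0x73, sp=0x88
epilogue: pop r2=0x0b, sp=0x89
epilogue: pop r0=0x17, sp=0x8a
prologue pushed ['r0', 'r2', 'r3'] at ['0x89', '0x88', '0x87']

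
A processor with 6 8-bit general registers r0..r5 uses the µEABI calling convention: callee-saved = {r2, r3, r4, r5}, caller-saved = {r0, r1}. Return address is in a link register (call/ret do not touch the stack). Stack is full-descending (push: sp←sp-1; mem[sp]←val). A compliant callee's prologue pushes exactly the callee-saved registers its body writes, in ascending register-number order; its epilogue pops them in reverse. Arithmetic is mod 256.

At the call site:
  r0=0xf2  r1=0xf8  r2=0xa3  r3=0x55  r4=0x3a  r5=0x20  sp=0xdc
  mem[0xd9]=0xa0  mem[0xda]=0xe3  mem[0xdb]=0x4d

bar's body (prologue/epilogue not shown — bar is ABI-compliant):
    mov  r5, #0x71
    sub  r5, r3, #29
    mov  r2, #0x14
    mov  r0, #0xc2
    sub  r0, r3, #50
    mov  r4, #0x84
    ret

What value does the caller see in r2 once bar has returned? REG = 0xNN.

REG = 0xa3

prologue: push r2 -> mem[0xdb]=0xa3, sp=0xdb
prologue: push r4 -> mem[0xda]=0x3a, sp=0xda
prologue: push r5 -> mem[0xd9]=0x20, sp=0xd9
body[0] mov  r5, #0x71 -> r5=0x71
body[1] sub  r5, r3, #29 -> r5=0x38
body[2] mov  r2, #0x14 -> r2=0x14
body[3] mov  r0, #0xc2 -> r0=0xc2
body[4] sub  r0, r3, #50 -> r0=0x23
body[5] mov  r4, #0x84 -> r4=0x84
epilogue: pop r5=0x20, sp=0xda
epilogue: pop r4=0x3a, sp=0xdb
epilogue: pop r2=0xa3, sp=0xdc
r2 is callee-saved -> restored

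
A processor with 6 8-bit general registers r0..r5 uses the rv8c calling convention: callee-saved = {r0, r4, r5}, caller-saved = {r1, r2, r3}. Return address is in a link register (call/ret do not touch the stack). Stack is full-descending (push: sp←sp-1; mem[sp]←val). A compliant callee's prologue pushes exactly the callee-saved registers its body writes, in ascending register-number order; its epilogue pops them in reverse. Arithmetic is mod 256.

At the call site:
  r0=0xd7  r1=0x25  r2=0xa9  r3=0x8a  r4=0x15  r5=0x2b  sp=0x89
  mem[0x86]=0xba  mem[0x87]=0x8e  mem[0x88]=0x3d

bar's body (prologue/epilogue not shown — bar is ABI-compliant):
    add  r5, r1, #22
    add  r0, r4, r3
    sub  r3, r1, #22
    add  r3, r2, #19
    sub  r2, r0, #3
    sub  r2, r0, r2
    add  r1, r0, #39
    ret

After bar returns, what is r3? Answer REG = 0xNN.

REG = 0xbc

prologue: push r0 → mem[0x88]=0xd7, sp=0x88
prologue: push r5 → mem[0x87]=0x2b, sp=0x87
body[0] add  r5, r1, #22 → r5=0x3b
body[1] add  r0, r4, r3 → r0=0x9f
body[2] sub  r3, r1, #22 → r3=0x0f
body[3] add  r3, r2, #19 → r3=0xbc
body[4] sub  r2, r0, #3 → r2=0x9c
body[5] sub  r2, r0, r2 → r2=0x03
body[6] add  r1, r0, #39 → r1=0xc6
epilogue: pop r5=0x2b, sp=0x88
epilogue: pop r0=0xd7, sp=0x89
r3 is caller-saved → body value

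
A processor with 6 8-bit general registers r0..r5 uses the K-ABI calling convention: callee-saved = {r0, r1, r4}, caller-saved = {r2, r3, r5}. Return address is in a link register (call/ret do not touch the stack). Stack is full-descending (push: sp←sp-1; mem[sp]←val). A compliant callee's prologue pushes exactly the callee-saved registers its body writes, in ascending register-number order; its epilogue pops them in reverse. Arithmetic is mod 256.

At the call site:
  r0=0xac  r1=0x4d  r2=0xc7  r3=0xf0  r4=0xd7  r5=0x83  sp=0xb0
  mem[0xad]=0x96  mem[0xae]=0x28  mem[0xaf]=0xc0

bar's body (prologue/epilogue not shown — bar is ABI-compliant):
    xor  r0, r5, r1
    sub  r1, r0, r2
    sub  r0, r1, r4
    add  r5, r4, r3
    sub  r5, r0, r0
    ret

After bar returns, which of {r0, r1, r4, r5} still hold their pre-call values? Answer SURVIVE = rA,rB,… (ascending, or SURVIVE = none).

prologue: push r0 -> mem[0xaf]=0xac, sp=0xaf
prologue: push r1 -> mem[0xae]=0x4d, sp=0xae
body[0] xor  r0, r5, r1 -> r0=0xce
body[1] sub  r1, r0, r2 -> r1=0x07
body[2] sub  r0, r1, r4 -> r0=0x30
body[3] add  r5, r4, r3 -> r5=0xc7
body[4] sub  r5, r0, r0 -> r5=0x00
epilogue: pop r1=0x4d, sp=0xaf
epilogue: pop r0=0xac, sp=0xb0
r0: callee-saved, written=True
r1: callee-saved, written=True
r4: callee-saved, written=False
r5: caller-saved, written=True

SURVIVE = r0,r1,r4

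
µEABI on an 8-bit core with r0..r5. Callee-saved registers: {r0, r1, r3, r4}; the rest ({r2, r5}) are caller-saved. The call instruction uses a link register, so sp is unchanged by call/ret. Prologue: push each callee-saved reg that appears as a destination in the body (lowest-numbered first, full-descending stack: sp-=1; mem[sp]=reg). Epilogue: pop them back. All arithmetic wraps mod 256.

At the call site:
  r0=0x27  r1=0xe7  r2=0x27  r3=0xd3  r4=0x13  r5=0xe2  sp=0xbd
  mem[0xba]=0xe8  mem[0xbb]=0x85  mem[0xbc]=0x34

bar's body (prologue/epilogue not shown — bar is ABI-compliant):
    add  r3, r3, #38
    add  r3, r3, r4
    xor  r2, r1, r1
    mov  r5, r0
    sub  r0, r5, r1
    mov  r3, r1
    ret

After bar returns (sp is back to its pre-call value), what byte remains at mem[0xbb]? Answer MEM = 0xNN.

prologue: push r0 → mem[0xbc]=0x27, sp=0xbc
prologue: push r3 → mem[0xbb]=0xd3, sp=0xbb
body[0] add  r3, r3, #38 → r3=0xf9
body[1] add  r3, r3, r4 → r3=0x0c
body[2] xor  r2, r1, r1 → r2=0x00
body[3] mov  r5, r0 → r5=0x27
body[4] sub  r0, r5, r1 → r0=0x40
body[5] mov  r3, r1 → r3=0xe7
epilogue: pop r3=0xd3, sp=0xbc
epilogue: pop r0=0x27, sp=0xbd
prologue pushed ['r0', 'r3'] at ['0xbc', '0xbb']

MEM = 0xd3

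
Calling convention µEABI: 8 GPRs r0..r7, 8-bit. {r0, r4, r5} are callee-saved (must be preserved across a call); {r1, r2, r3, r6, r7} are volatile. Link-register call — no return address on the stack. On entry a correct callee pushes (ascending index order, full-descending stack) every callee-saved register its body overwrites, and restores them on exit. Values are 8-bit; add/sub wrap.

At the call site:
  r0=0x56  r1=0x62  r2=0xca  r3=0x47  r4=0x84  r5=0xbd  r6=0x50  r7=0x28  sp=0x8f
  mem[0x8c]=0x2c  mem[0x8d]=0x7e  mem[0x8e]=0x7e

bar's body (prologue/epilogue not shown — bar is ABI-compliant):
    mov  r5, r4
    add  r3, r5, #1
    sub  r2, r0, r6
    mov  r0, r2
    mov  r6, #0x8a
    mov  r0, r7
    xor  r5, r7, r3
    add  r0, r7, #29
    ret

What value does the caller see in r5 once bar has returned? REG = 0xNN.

REG = 0xbd

prologue: push r0 -> mem[0x8e]=0x56, sp=0x8e
prologue: push r5 -> mem[0x8d]=0xbd, sp=0x8d
body[0] mov  r5, r4 -> r5=0x84
body[1] add  r3, r5, #1 -> r3=0x85
body[2] sub  r2, r0, r6 -> r2=0x06
body[3] mov  r0, r2 -> r0=0x06
body[4] mov  r6, #0x8a -> r6=0x8a
body[5] mov  r0, r7 -> r0=0x28
body[6] xor  r5, r7, r3 -> r5=0xad
body[7] add  r0, r7, #29 -> r0=0x45
epilogue: pop r5=0xbd, sp=0x8e
epilogue: pop r0=0x56, sp=0x8f
r5 is callee-saved -> restored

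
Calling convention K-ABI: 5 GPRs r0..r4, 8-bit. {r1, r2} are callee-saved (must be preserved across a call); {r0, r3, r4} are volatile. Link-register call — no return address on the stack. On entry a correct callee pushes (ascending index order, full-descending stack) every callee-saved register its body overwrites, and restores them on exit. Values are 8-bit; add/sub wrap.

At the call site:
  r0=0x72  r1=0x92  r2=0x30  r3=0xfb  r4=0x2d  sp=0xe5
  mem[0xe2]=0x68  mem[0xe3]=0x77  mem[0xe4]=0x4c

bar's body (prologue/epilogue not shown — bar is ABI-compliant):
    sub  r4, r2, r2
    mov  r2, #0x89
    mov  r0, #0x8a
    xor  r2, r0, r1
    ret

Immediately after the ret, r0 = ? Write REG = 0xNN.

REG = 0x8a

prologue: push r2 -> mem[0xe4]=0x30, sp=0xe4
body[0] sub  r4, r2, r2 -> r4=0x00
body[1] mov  r2, #0x89 -> r2=0x89
body[2] mov  r0, #0x8a -> r0=0x8a
body[3] xor  r2, r0, r1 -> r2=0x18
epilogue: pop r2=0x30, sp=0xe5
r0 is caller-saved -> body value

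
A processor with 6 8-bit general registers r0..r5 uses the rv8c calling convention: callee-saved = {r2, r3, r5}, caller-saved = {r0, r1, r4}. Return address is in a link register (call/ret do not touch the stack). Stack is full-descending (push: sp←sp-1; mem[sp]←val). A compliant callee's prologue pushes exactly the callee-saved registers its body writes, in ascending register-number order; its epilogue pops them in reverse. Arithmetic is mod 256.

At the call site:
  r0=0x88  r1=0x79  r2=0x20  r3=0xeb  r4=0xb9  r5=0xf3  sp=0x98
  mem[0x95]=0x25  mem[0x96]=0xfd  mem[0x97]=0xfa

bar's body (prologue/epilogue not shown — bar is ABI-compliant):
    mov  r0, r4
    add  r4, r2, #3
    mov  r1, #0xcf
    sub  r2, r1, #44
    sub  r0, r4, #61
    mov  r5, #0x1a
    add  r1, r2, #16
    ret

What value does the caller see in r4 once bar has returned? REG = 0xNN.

prologue: push r2 → mem[0x97]=0x20, sp=0x97
prologue: push r5 → mem[0x96]=0xf3, sp=0x96
body[0] mov  r0, r4 → r0=0xb9
body[1] add  r4, r2, #3 → r4=0x23
body[2] mov  r1, #0xcf → r1=0xcf
body[3] sub  r2, r1, #44 → r2=0xa3
body[4] sub  r0, r4, #61 → r0=0xe6
body[5] mov  r5, #0x1a → r5=0x1a
body[6] add  r1, r2, #16 → r1=0xb3
epilogue: pop r5=0xf3, sp=0x97
epilogue: pop r2=0x20, sp=0x98
r4 is caller-saved → body value

REG = 0x23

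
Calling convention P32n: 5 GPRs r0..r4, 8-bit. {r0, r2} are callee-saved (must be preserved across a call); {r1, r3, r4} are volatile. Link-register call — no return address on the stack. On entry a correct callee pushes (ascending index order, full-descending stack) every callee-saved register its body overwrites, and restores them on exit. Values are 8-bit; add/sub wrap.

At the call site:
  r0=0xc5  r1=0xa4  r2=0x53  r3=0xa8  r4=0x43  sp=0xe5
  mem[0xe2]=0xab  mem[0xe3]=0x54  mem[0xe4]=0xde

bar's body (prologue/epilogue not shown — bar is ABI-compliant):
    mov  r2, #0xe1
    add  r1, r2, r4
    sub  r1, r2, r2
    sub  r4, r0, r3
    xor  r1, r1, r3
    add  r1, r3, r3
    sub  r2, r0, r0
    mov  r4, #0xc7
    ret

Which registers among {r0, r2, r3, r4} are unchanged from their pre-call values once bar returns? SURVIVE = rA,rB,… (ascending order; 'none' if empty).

prologue: push r2 → mem[0xe4]=0x53, sp=0xe4
body[0] mov  r2, #0xe1 → r2=0xe1
body[1] add  r1, r2, r4 → r1=0x24
body[2] sub  r1, r2, r2 → r1=0x00
body[3] sub  r4, r0, r3 → r4=0x1d
body[4] xor  r1, r1, r3 → r1=0xa8
body[5] add  r1, r3, r3 → r1=0x50
body[6] sub  r2, r0, r0 → r2=0x00
body[7] mov  r4, #0xc7 → r4=0xc7
epilogue: pop r2=0x53, sp=0xe5
r0: callee-saved, written=False
r2: callee-saved, written=True
r3: caller-saved, written=False
r4: caller-saved, written=True

SURVIVE = r0,r2,r3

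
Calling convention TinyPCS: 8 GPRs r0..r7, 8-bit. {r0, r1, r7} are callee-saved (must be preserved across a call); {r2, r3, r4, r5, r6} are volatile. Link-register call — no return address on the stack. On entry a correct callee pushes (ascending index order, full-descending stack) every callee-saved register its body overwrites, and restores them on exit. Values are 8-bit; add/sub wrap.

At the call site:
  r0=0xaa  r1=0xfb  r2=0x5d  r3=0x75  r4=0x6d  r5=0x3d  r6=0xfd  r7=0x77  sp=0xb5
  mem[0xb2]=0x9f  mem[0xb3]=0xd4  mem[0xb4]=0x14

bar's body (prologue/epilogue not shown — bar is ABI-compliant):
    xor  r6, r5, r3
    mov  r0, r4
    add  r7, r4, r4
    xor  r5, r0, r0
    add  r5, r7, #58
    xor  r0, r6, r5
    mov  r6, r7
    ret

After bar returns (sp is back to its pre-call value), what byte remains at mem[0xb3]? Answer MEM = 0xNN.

prologue: push r0 → mem[0xb4]=0xaa, sp=0xb4
prologue: push r7 → mem[0xb3]=0x77, sp=0xb3
body[0] xor  r6, r5, r3 → r6=0x48
body[1] mov  r0, r4 → r0=0x6d
body[2] add  r7, r4, r4 → r7=0xda
body[3] xor  r5, r0, r0 → r5=0x00
body[4] add  r5, r7, #58 → r5=0x14
body[5] xor  r0, r6, r5 → r0=0x5c
body[6] mov  r6, r7 → r6=0xda
epilogue: pop r7=0x77, sp=0xb4
epilogue: pop r0=0xaa, sp=0xb5
prologue pushed ['r0', 'r7'] at ['0xb4', '0xb3']

MEM = 0x77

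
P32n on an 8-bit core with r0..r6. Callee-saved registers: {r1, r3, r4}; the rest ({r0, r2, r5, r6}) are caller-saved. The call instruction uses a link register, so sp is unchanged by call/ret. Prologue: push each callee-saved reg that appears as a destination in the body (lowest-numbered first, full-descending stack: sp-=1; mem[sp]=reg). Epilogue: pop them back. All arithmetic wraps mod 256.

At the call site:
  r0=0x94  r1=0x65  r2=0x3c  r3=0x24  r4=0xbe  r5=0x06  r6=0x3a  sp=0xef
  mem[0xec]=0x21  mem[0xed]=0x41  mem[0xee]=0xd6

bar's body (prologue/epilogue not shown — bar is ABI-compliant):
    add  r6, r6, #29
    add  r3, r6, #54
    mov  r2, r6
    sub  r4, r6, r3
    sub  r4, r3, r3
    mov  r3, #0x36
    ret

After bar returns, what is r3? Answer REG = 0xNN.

prologue: push r3 -> mem[0xee]=0x24, sp=0xee
prologue: push r4 -> mem[0xed]=0xbe, sp=0xed
body[0] add  r6, r6, #29 -> r6=0x57
body[1] add  r3, r6, #54 -> r3=0x8d
body[2] mov  r2, r6 -> r2=0x57
body[3] sub  r4, r6, r3 -> r4=0xca
body[4] sub  r4, r3, r3 -> r4=0x00
body[5] mov  r3, #0x36 -> r3=0x36
epilogue: pop r4=0xbe, sp=0xee
epilogue: pop r3=0x24, sp=0xef
r3 is callee-saved -> restored

REG = 0x24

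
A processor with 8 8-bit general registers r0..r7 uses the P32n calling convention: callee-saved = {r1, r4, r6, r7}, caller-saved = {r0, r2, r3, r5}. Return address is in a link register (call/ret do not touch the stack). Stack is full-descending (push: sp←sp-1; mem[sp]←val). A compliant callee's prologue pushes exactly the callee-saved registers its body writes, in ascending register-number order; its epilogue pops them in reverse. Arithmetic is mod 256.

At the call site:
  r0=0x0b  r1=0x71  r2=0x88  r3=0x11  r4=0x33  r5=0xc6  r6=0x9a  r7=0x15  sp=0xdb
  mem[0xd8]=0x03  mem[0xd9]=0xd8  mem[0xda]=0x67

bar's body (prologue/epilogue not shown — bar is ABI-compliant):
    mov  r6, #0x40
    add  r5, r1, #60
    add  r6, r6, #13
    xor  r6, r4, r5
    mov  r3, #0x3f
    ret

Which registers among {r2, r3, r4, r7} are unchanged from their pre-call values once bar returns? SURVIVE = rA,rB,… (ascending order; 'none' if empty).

prologue: push r6 → mem[0xda]=0x9a, sp=0xda
body[0] mov  r6, #0x40 → r6=0x40
body[1] add  r5, r1, #60 → r5=0xad
body[2] add  r6, r6, #13 → r6=0x4d
body[3] xor  r6, r4, r5 → r6=0x9e
body[4] mov  r3, #0x3f → r3=0x3f
epilogue: pop r6=0x9a, sp=0xdb
r2: caller-saved, written=False
r3: caller-saved, written=True
r4: callee-saved, written=False
r7: callee-saved, written=False

SURVIVE = r2,r4,r7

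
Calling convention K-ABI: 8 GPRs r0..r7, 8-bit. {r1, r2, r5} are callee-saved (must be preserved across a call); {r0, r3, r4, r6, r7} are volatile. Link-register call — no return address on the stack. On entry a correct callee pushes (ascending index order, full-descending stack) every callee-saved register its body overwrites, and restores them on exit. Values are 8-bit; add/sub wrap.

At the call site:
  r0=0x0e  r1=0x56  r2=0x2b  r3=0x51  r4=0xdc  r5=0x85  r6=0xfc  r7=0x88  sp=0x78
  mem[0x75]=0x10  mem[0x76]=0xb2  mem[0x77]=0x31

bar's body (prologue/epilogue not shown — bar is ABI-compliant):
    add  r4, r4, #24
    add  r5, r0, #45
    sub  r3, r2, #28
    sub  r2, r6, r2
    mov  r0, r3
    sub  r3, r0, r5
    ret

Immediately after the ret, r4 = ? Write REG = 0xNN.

REG = 0xf4

prologue: push r2 → mem[0x77]=0x2b, sp=0x77
prologue: push r5 → mem[0x76]=0x85, sp=0x76
body[0] add  r4, r4, #24 → r4=0xf4
body[1] add  r5, r0, #45 → r5=0x3b
body[2] sub  r3, r2, #28 → r3=0x0f
body[3] sub  r2, r6, r2 → r2=0xd1
body[4] mov  r0, r3 → r0=0x0f
body[5] sub  r3, r0, r5 → r3=0xd4
epilogue: pop r5=0x85, sp=0x77
epilogue: pop r2=0x2b, sp=0x78
r4 is caller-saved → body value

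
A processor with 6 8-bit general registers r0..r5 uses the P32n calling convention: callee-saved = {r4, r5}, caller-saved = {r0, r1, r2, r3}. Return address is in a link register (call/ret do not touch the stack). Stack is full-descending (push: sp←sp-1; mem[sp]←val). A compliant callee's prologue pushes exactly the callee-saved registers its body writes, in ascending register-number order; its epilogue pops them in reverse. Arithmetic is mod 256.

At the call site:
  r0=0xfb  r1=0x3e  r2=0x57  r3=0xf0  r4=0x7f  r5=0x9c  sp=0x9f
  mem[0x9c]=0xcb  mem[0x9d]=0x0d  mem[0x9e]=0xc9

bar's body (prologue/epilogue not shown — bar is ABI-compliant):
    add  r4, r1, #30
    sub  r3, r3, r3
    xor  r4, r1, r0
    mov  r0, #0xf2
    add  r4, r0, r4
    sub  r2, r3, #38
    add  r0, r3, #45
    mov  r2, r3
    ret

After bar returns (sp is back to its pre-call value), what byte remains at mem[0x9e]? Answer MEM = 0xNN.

MEM = 0x7f

prologue: push r4 -> mem[0x9e]=0x7f, sp=0x9e
body[0] add  r4, r1, #30 -> r4=0x5c
body[1] sub  r3, r3, r3 -> r3=0x00
body[2] xor  r4, r1, r0 -> r4=0xc5
body[3] mov  r0, #0xf2 -> r0=0xf2
body[4] add  r4, r0, r4 -> r4=0xb7
body[5] sub  r2, r3, #38 -> r2=0xda
body[6] add  r0, r3, #45 -> r0=0x2d
body[7] mov  r2, r3 -> r2=0x00
epilogue: pop r4=0x7f, sp=0x9f
prologue pushed ['r4'] at ['0x9e']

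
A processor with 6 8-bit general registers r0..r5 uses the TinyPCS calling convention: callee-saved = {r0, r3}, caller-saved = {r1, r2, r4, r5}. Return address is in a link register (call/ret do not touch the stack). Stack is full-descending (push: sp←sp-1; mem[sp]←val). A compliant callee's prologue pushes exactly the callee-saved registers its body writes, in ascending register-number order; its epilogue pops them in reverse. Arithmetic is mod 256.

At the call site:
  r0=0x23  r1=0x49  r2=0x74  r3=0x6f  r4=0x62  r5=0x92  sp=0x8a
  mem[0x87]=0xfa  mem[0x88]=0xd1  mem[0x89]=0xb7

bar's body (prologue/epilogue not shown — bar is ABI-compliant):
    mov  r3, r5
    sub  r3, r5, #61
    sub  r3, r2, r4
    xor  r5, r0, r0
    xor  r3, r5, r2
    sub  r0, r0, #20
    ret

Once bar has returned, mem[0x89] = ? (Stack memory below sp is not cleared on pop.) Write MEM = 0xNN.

MEM = 0x23

prologue: push r0 -> mem[0x89]=0x23, sp=0x89
prologue: push r3 -> mem[0x88]=0x6f, sp=0x88
body[0] mov  r3, r5 -> r3=0x92
body[1] sub  r3, r5, #61 -> r3=0x55
body[2] sub  r3, r2, r4 -> r3=0x12
body[3] xor  r5, r0, r0 -> r5=0x00
body[4] xor  r3, r5, r2 -> r3=0x74
body[5] sub  r0, r0, #20 -> r0=0x0f
epilogue: pop r3=0x6f, sp=0x89
epilogue: pop r0=0x23, sp=0x8a
prologue pushed ['r0', 'r3'] at ['0x89', '0x88']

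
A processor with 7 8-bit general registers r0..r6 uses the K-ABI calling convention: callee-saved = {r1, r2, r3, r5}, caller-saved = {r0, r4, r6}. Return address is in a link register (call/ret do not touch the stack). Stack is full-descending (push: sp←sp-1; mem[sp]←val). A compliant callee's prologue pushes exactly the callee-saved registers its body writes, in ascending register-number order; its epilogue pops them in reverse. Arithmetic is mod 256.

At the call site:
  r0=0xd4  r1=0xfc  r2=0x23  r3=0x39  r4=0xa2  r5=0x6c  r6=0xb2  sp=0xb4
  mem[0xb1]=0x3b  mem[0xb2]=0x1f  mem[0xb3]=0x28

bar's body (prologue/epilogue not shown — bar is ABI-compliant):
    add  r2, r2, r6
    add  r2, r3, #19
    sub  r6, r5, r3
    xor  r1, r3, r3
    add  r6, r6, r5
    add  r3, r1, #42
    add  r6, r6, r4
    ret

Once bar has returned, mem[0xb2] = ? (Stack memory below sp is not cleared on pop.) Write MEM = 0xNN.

MEM = 0x23

prologue: push r1 → mem[0xb3]=0xfc, sp=0xb3
prologue: push r2 → mem[0xb2]=0x23, sp=0xb2
prologue: push r3 → mem[0xb1]=0x39, sp=0xb1
body[0] add  r2, r2, r6 → r2=0xd5
body[1] add  r2, r3, #19 → r2=0x4c
body[2] sub  r6, r5, r3 → r6=0x33
body[3] xor  r1, r3, r3 → r1=0x00
body[4] add  r6, r6, r5 → r6=0x9f
body[5] add  r3, r1, #42 → r3=0x2a
body[6] add  r6, r6, r4 → r6=0x41
epilogue: pop r3=0x39, sp=0xb2
epilogue: pop r2=0x23, sp=0xb3
epilogue: pop r1=0xfc, sp=0xb4
prologue pushed ['r1', 'r2', 'r3'] at ['0xb3', '0xb2', '0xb1']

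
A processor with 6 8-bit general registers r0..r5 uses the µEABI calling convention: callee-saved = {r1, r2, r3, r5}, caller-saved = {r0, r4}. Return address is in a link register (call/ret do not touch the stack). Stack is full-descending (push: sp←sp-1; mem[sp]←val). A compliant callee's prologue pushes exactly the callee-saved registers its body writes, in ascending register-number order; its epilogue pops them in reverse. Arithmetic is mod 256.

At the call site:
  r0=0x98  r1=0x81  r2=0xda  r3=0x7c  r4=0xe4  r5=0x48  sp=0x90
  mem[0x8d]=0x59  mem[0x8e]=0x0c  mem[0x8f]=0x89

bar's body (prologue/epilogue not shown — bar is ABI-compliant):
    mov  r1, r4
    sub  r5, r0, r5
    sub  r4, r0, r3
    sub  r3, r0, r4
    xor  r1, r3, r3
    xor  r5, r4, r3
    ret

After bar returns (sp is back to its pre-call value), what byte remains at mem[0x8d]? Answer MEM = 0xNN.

MEM = 0x48

prologue: push r1 -> mem[0x8f]=0x81, sp=0x8f
prologue: push r3 -> mem[0x8e]=0x7c, sp=0x8e
prologue: push r5 -> mem[0x8d]=0x48, sp=0x8d
body[0] mov  r1, r4 -> r1=0xe4
body[1] sub  r5, r0, r5 -> r5=0x50
body[2] sub  r4, r0, r3 -> r4=0x1c
body[3] sub  r3, r0, r4 -> r3=0x7c
body[4] xor  r1, r3, r3 -> r1=0x00
body[5] xor  r5, r4, r3 -> r5=0x60
epilogue: pop r5=0x48, sp=0x8e
epilogue: pop r3=0x7c, sp=0x8f
epilogue: pop r1=0x81, sp=0x90
prologue pushed ['r1', 'r3', 'r5'] at ['0x8f', '0x8e', '0x8d']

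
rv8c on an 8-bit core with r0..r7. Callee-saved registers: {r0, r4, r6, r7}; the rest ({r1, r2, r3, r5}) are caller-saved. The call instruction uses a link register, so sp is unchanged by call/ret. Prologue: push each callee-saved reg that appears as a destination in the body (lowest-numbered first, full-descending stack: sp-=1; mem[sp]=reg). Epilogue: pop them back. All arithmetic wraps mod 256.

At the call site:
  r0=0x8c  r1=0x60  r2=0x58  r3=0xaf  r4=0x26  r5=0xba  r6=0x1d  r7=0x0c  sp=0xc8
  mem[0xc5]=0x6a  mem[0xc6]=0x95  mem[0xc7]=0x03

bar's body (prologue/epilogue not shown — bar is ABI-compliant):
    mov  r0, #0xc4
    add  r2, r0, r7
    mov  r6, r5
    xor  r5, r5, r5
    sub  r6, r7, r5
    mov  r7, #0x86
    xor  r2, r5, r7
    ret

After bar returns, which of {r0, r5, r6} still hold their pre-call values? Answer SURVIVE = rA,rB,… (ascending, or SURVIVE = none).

prologue: push r0 -> mem[0xc7]=0x8c, sp=0xc7
prologue: push r6 -> mem[0xc6]=0x1d, sp=0xc6
prologue: push r7 -> mem[0xc5]=0x0c, sp=0xc5
body[0] mov  r0, #0xc4 -> r0=0xc4
body[1] add  r2, r0, r7 -> r2=0xd0
body[2] mov  r6, r5 -> r6=0xba
body[3] xor  r5, r5, r5 -> r5=0x00
body[4] sub  r6, r7, r5 -> r6=0x0c
body[5] mov  r7, #0x86 -> r7=0x86
body[6] xor  r2, r5, r7 -> r2=0x86
epilogue: pop r7=0x0c, sp=0xc6
epilogue: pop r6=0x1d, sp=0xc7
epilogue: pop r0=0x8c, sp=0xc8
r0: callee-saved, written=True
r5: caller-saved, written=True
r6: callee-saved, written=True

SURVIVE = r0,r6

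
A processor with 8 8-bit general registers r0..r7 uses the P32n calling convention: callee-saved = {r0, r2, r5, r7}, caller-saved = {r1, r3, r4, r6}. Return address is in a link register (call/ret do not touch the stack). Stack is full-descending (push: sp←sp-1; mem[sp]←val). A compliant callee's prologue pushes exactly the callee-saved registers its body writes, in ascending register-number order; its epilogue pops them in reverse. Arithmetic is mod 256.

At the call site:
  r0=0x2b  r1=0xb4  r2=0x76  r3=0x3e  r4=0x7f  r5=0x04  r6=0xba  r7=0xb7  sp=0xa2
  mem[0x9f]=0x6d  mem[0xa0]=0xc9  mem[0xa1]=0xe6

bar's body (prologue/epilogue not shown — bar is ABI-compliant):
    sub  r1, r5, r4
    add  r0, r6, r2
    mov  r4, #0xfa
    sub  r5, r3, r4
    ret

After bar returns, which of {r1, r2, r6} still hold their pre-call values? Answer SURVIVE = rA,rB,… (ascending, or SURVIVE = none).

prologue: push r0 -> mem[0xa1]=0x2b, sp=0xa1
prologue: push r5 -> mem[0xa0]=0x04, sp=0xa0
body[0] sub  r1, r5, r4 -> r1=0x85
body[1] add  r0, r6, r2 -> r0=0x30
body[2] mov  r4, #0xfa -> r4=0xfa
body[3] sub  r5, r3, r4 -> r5=0x44
epilogue: pop r5=0x04, sp=0xa1
epilogue: pop r0=0x2b, sp=0xa2
r1: caller-saved, written=True
r2: callee-saved, written=False
r6: caller-saved, written=False

SURVIVE = r2,r6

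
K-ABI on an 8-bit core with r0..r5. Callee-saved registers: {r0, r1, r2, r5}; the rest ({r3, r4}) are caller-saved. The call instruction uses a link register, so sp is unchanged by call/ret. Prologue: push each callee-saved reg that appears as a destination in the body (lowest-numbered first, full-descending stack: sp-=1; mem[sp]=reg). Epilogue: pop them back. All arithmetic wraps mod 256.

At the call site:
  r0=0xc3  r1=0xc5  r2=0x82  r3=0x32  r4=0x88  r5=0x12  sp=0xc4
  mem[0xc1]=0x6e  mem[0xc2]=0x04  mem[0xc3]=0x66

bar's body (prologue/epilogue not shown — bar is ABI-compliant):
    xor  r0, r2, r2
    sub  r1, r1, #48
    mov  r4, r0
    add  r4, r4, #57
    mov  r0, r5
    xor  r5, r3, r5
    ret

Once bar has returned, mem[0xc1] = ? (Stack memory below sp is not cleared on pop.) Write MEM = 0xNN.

MEM = 0x12

prologue: push r0 -> mem[0xc3]=0xc3, sp=0xc3
prologue: push r1 -> mem[0xc2]=0xc5, sp=0xc2
prologue: push r5 -> mem[0xc1]=0x12, sp=0xc1
body[0] xor  r0, r2, r2 -> r0=0x00
body[1] sub  r1, r1, #48 -> r1=0x95
body[2] mov  r4, r0 -> r4=0x00
body[3] add  r4, r4, #57 -> r4=0x39
body[4] mov  r0, r5 -> r0=0x12
body[5] xor  r5, r3, r5 -> r5=0x20
epilogue: pop r5=0x12, sp=0xc2
epilogue: pop r1=0xc5, sp=0xc3
epilogue: pop r0=0xc3, sp=0xc4
prologue pushed ['r0', 'r1', 'r5'] at ['0xc3', '0xc2', '0xc1']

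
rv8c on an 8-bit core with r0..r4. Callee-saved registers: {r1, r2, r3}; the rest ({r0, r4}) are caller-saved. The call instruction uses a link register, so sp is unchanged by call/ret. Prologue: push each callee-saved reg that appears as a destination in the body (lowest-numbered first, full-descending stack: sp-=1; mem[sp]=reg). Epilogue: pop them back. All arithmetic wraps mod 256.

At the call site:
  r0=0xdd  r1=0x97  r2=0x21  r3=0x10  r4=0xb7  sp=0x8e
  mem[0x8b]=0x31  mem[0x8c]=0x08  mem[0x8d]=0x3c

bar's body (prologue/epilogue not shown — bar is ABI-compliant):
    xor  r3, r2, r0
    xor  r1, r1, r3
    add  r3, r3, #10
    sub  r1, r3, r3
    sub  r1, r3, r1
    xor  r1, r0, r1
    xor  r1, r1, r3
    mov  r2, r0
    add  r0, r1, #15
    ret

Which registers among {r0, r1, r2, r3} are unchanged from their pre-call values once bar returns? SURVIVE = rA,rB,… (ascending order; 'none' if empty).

SURVIVE = r1,r2,r3

prologue: push r1 -> mem[0x8d]=0x97, sp=0x8d
prologue: push r2 -> mem[0x8c]=0x21, sp=0x8c
prologue: push r3 -> mem[0x8b]=0x10, sp=0x8b
body[0] xor  r3, r2, r0 -> r3=0xfc
body[1] xor  r1, r1, r3 -> r1=0x6b
body[2] add  r3, r3, #10 -> r3=0x06
body[3] sub  r1, r3, r3 -> r1=0x00
body[4] sub  r1, r3, r1 -> r1=0x06
body[5] xor  r1, r0, r1 -> r1=0xdb
body[6] xor  r1, r1, r3 -> r1=0xdd
body[7] mov  r2, r0 -> r2=0xdd
body[8] add  r0, r1, #15 -> r0=0xec
epilogue: pop r3=0x10, sp=0x8c
epilogue: pop r2=0x21, sp=0x8d
epilogue: pop r1=0x97, sp=0x8e
r0: caller-saved, written=True
r1: callee-saved, written=True
r2: callee-saved, written=True
r3: callee-saved, written=True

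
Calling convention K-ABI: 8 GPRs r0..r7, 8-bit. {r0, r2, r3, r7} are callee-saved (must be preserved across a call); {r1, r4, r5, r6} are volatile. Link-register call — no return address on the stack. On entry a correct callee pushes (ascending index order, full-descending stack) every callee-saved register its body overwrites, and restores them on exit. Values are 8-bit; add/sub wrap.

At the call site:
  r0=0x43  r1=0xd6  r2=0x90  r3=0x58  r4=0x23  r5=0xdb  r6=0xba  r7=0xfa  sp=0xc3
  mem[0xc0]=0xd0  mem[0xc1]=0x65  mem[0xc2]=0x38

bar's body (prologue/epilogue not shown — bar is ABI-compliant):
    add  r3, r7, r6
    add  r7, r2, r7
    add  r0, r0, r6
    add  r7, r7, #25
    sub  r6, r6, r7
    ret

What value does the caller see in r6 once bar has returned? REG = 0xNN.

prologue: push r0 → mem[0xc2]=0x43, sp=0xc2
prologue: push r3 → mem[0xc1]=0x58, sp=0xc1
prologue: push r7 → mem[0xc0]=0xfa, sp=0xc0
body[0] add  r3, r7, r6 → r3=0xb4
body[1] add  r7, r2, r7 → r7=0x8a
body[2] add  r0, r0, r6 → r0=0xfd
body[3] add  r7, r7, #25 → r7=0xa3
body[4] sub  r6, r6, r7 → r6=0x17
epilogue: pop r7=0xfa, sp=0xc1
epilogue: pop r3=0x58, sp=0xc2
epilogue: pop r0=0x43, sp=0xc3
r6 is caller-saved → body value

REG = 0x17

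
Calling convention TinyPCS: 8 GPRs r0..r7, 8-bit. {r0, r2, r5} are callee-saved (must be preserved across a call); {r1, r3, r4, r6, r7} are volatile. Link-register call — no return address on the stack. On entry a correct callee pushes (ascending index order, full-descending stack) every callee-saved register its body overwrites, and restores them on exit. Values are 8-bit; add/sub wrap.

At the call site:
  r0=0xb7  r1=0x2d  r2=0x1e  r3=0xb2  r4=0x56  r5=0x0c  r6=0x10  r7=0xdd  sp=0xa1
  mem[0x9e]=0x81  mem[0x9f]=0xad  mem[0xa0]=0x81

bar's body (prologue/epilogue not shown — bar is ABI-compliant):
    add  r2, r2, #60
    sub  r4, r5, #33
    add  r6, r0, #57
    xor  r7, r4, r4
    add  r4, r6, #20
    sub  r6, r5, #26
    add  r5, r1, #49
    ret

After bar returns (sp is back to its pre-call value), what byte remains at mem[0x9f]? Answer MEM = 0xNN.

prologue: push r2 -> mem[0xa0]=0x1e, sp=0xa0
prologue: push r5 -> mem[0x9f]=0x0c, sp=0x9f
body[0] add  r2, r2, #60 -> r2=0x5a
body[1] sub  r4, r5, #33 -> r4=0xeb
body[2] add  r6, r0, #57 -> r6=0xf0
body[3] xor  r7, r4, r4 -> r7=0x00
body[4] add  r4, r6, #20 -> r4=0x04
body[5] sub  r6, r5, #26 -> r6=0xf2
body[6] add  r5, r1, #49 -> r5=0x5e
epilogue: pop r5=0x0c, sp=0xa0
epilogue: pop r2=0x1e, sp=0xa1
prologue pushed ['r2', 'r5'] at ['0xa0', '0x9f']

MEM = 0x0c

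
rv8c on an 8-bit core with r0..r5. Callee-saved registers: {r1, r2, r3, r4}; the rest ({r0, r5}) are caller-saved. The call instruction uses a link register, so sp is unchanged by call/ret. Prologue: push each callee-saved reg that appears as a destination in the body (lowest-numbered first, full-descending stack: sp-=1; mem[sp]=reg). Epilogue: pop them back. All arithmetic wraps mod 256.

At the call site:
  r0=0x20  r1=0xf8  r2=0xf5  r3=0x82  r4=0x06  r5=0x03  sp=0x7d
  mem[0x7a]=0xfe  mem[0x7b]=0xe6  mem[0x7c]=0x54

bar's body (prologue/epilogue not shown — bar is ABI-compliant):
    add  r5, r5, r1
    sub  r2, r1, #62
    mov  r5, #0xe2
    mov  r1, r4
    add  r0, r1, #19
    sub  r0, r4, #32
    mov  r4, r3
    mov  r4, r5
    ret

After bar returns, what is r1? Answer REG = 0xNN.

REG = 0xf8

prologue: push r1 → mem[0x7c]=0xf8, sp=0x7c
prologue: push r2 → mem[0x7b]=0xf5, sp=0x7b
prologue: push r4 → mem[0x7a]=0x06, sp=0x7a
body[0] add  r5, r5, r1 → r5=0xfb
body[1] sub  r2, r1, #62 → r2=0xba
body[2] mov  r5, #0xe2 → r5=0xe2
body[3] mov  r1, r4 → r1=0x06
body[4] add  r0, r1, #19 → r0=0x19
body[5] sub  r0, r4, #32 → r0=0xe6
body[6] mov  r4, r3 → r4=0x82
body[7] mov  r4, r5 → r4=0xe2
epilogue: pop r4=0x06, sp=0x7b
epilogue: pop r2=0xf5, sp=0x7c
epilogue: pop r1=0xf8, sp=0x7d
r1 is callee-saved → restored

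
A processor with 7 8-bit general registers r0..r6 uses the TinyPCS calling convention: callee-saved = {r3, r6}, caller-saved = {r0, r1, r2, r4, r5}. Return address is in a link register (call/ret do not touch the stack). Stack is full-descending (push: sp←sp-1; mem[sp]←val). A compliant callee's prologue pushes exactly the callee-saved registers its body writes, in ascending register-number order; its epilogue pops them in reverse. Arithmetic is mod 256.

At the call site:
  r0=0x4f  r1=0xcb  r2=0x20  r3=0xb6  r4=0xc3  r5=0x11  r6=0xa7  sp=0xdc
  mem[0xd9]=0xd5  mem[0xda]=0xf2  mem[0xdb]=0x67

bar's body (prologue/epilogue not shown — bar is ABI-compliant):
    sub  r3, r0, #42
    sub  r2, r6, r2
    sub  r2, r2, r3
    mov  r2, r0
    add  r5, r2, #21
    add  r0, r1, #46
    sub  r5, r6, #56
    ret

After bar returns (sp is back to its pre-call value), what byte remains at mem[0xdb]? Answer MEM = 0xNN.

MEM = 0xb6

prologue: push r3 -> mem[0xdb]=0xb6, sp=0xdb
body[0] sub  r3, r0, #42 -> r3=0x25
body[1] sub  r2, r6, r2 -> r2=0x87
body[2] sub  r2, r2, r3 -> r2=0x62
body[3] mov  r2, r0 -> r2=0x4f
body[4] add  r5, r2, #21 -> r5=0x64
body[5] add  r0, r1, #46 -> r0=0xf9
body[6] sub  r5, r6, #56 -> r5=0x6f
epilogue: pop r3=0xb6, sp=0xdc
prologue pushed ['r3'] at ['0xdb']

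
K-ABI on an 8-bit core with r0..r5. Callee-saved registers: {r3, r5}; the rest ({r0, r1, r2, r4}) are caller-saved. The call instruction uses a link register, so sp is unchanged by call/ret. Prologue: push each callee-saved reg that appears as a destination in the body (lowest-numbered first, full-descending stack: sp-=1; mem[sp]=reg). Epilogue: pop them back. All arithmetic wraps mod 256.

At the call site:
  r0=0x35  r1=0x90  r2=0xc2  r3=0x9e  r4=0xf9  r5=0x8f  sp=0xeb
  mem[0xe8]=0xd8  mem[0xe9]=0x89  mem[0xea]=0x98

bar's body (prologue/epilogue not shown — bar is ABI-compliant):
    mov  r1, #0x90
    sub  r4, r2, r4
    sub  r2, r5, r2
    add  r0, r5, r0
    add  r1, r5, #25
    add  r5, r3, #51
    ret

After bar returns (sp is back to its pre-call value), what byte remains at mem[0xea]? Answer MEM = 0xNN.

MEM = 0x8f

prologue: push r5 -> mem[0xea]=0x8f, sp=0xea
body[0] mov  r1, #0x90 -> r1=0x90
body[1] sub  r4, r2, r4 -> r4=0xc9
body[2] sub  r2, r5, r2 -> r2=0xcd
body[3] add  r0, r5, r0 -> r0=0xc4
body[4] add  r1, r5, #25 -> r1=0xa8
body[5] add  r5, r3, #51 -> r5=0xd1
epilogue: pop r5=0x8f, sp=0xeb
prologue pushed ['r5'] at ['0xea']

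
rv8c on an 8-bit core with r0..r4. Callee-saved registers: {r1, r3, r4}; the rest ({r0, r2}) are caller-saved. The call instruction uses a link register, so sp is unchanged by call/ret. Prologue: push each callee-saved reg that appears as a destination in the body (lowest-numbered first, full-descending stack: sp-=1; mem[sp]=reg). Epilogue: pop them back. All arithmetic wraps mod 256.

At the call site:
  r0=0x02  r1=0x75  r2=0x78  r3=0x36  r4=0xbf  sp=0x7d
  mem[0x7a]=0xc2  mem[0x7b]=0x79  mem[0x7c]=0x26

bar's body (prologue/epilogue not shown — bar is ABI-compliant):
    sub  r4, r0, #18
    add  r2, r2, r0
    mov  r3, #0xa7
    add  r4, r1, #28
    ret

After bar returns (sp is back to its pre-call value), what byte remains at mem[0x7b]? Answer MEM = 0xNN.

prologue: push r3 → mem[0x7c]=0x36, sp=0x7c
prologue: push r4 → mem[0x7b]=0xbf, sp=0x7b
body[0] sub  r4, r0, #18 → r4=0xf0
body[1] add  r2, r2, r0 → r2=0x7a
body[2] mov  r3, #0xa7 → r3=0xa7
body[3] add  r4, r1, #28 → r4=0x91
epilogue: pop r4=0xbf, sp=0x7c
epilogue: pop r3=0x36, sp=0x7d
prologue pushed ['r3', 'r4'] at ['0x7c', '0x7b']

MEM = 0xbf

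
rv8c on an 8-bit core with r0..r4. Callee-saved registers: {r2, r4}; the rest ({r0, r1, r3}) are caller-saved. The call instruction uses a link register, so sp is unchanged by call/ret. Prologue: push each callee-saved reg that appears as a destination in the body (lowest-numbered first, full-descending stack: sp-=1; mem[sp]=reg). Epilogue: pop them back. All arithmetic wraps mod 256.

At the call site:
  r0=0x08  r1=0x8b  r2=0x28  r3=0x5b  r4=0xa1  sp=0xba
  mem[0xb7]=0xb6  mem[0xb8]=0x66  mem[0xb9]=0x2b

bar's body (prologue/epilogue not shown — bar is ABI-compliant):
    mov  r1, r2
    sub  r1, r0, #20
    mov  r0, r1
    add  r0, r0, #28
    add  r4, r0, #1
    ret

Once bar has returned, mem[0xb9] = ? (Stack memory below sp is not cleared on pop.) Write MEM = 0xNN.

MEM = 0xa1

prologue: push r4 → mem[0xb9]=0xa1, sp=0xb9
body[0] mov  r1, r2 → r1=0x28
body[1] sub  r1, r0, #20 → r1=0xf4
body[2] mov  r0, r1 → r0=0xf4
body[3] add  r0, r0, #28 → r0=0x10
body[4] add  r4, r0, #1 → r4=0x11
epilogue: pop r4=0xa1, sp=0xba
prologue pushed ['r4'] at ['0xb9']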